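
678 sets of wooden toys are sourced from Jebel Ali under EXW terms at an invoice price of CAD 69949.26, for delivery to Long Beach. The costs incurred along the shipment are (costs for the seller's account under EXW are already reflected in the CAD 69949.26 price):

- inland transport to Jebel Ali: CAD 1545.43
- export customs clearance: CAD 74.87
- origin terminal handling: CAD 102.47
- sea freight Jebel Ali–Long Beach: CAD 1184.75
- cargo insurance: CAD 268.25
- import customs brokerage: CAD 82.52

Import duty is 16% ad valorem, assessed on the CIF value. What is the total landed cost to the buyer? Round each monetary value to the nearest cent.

Total landed cost: CAD 84907.55

EXW: the seller makes goods available at their premises; the buyer bears all onward costs.
CIF value = EXW price + inland to port + export clearance + origin terminal + freight + insurance = 69949.26 + 1545.43 + 74.87 + 102.47 + 1184.75 + 268.25 = 73125.03
Import duty = 73125.03 × 16% = 11700.00
Buyer bears: inland to port 1545.43 + export clearance 74.87 + origin terminal 102.47 + freight 1184.75 + insurance 268.25 + brokerage 82.52 + duty 11700.00 = 14958.29
Landed cost = invoice 69949.26 + 14958.29 = 84907.55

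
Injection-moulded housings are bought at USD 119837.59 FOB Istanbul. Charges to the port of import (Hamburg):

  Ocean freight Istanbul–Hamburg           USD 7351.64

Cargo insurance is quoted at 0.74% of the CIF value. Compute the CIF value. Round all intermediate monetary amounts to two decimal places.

Let C be the CIF value. C = FOB price + freight + 0.74% × C
C − 0.74% × C = 119837.59 + 7351.64
0.9926 × C = 127189.23
C = 127189.23 / 0.9926 = 128137.45
Insurance premium = 0.74% × 128137.45 = 948.22

CIF value: USD 128137.45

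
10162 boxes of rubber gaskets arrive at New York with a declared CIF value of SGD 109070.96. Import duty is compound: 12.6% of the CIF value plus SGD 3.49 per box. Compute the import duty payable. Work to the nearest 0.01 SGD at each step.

Ad valorem component: 109070.96 × 12.6% = 13742.94
Specific component: 10162 × 3.49 = 35465.38
Import duty = 13742.94 + 35465.38 = 49208.32

Import duty: SGD 49208.32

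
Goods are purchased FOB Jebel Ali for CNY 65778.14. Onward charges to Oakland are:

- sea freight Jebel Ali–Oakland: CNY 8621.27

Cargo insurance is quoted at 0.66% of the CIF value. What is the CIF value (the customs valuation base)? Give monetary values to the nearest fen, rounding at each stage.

CIF value: CNY 74893.71

Let C be the CIF value. C = FOB price + freight + 0.66% × C
C − 0.66% × C = 65778.14 + 8621.27
0.9934 × C = 74399.41
C = 74399.41 / 0.9934 = 74893.71
Insurance premium = 0.66% × 74893.71 = 494.30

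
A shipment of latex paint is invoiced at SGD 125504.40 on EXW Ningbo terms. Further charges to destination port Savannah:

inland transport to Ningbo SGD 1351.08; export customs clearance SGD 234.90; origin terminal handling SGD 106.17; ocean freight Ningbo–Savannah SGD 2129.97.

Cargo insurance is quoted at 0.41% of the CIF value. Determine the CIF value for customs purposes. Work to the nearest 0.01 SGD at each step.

Let C be the CIF value. C = EXW price + pre-shipment costs + freight + 0.41% × C
C − 0.41% × C = 125504.40 + 1351.08 + 234.90 + 106.17 + 2129.97
0.9959 × C = 129326.52
C = 129326.52 / 0.9959 = 129858.94
Insurance premium = 0.41% × 129858.94 = 532.42

CIF value: SGD 129858.94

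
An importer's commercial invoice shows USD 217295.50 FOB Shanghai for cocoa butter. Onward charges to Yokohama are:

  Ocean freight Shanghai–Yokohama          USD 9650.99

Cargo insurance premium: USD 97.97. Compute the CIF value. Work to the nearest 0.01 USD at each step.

CIF value: USD 227044.46

CIF = FOB price + freight + insurance
CIF = 217295.50 + 9650.99 + 97.97 = 227044.46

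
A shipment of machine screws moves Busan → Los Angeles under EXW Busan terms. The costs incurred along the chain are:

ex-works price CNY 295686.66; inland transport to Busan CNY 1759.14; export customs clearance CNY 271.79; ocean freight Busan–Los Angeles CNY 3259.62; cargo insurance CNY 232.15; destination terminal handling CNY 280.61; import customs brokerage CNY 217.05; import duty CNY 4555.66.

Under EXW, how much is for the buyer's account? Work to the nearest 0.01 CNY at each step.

EXW: the seller makes goods available at their premises; the buyer bears all onward costs.
Seller's account: goods 295686.66 = 295686.66
Buyer's account: inland to port 1759.14 + export clearance 271.79 + freight 3259.62 + insurance 232.15 + destination terminal 280.61 + brokerage 217.05 + duty 4555.66 = 10576.02

Buyer's account: CNY 10576.02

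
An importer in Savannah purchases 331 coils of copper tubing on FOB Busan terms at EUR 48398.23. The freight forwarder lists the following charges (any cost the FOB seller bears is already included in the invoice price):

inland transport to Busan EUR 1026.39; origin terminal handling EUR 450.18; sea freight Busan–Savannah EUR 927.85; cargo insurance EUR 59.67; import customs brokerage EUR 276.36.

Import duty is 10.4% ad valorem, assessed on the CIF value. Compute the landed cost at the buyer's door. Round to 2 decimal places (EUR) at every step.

Total landed cost: EUR 54798.23

FOB: the seller bears costs until goods are on board at the origin port; the buyer bears freight, insurance and all costs thereafter.
Already in the invoice (seller's account under FOB): inland to port, origin terminal — exclude.
CIF value = FOB price + freight + insurance = 48398.23 + 927.85 + 59.67 = 49385.75
Import duty = 49385.75 × 10.4% = 5136.12
Buyer bears: freight 927.85 + insurance 59.67 + brokerage 276.36 + duty 5136.12 = 6400.00
Landed cost = invoice 48398.23 + 6400.00 = 54798.23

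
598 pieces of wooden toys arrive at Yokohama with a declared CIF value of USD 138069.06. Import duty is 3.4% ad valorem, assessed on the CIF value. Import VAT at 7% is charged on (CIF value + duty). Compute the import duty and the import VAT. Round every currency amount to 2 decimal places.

Import duty: USD 4694.35; import VAT: USD 9993.44

Import duty = 138069.06 × 3.4% = 4694.35
VAT base = CIF + duty = 138069.06 + 4694.35 = 142763.41
Import VAT = 142763.41 × 7% = 9993.44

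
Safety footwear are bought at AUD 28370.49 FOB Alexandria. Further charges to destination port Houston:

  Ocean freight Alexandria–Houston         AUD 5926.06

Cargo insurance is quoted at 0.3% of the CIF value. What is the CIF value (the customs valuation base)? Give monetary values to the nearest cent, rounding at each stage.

Let C be the CIF value. C = FOB price + freight + 0.3% × C
C − 0.3% × C = 28370.49 + 5926.06
0.997 × C = 34296.55
C = 34296.55 / 0.997 = 34399.75
Insurance premium = 0.3% × 34399.75 = 103.20

CIF value: AUD 34399.75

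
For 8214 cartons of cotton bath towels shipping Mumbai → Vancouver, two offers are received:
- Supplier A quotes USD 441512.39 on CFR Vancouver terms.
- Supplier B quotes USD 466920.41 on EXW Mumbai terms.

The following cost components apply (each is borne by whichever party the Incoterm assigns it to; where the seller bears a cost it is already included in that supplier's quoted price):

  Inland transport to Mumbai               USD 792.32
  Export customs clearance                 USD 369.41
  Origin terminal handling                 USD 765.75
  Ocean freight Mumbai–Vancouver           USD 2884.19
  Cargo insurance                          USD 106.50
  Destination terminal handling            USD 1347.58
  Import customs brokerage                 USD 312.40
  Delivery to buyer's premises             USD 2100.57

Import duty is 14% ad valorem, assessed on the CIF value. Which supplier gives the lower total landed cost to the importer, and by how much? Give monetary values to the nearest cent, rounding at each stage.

Supplier A is cheaper by USD 34450.45

Supplier A (CFR):
CIF value = CFR price + insurance = 441512.39 + 106.50 = 441618.89
Import duty = 441618.89 × 14% = 61826.64
Buyer bears (A): 106.50 + 1347.58 + 312.40 + 2100.57 = 3867.05
Landed cost (A) = invoice 441512.39 + 3867.05 + duty 61826.64 = 507206.08
Supplier B (EXW):
CIF value = EXW price + inland to port + export clearance + origin terminal + freight + insurance = 466920.41 + 792.32 + 369.41 + 765.75 + 2884.19 + 106.50 = 471838.58
Import duty = 471838.58 × 14% = 66057.40
Buyer bears (B): 792.32 + 369.41 + 765.75 + 2884.19 + 106.50 + 1347.58 + 312.40 + 2100.57 = 8678.72
Landed cost (B) = invoice 466920.41 + 8678.72 + duty 66057.40 = 541656.53
Difference = |507206.08 − 541656.53| = 34450.45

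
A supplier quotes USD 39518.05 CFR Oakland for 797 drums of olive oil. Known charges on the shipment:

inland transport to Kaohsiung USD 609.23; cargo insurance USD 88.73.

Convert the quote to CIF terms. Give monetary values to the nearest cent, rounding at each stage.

CIF price: USD 39606.78

Not relevant to the conversion: inland to port — on the seller under both CFR and CIF; already in the CFR price and stays in the CIF price.
From CFR to CIF, the seller additionally bears: insurance.
CIF price = 39518.05 + 88.73 = 39606.78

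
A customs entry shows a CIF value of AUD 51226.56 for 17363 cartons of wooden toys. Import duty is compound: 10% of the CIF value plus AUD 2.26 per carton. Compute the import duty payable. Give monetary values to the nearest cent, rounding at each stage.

Ad valorem component: 51226.56 × 10% = 5122.66
Specific component: 17363 × 2.26 = 39240.38
Import duty = 5122.66 + 39240.38 = 44363.04

Import duty: AUD 44363.04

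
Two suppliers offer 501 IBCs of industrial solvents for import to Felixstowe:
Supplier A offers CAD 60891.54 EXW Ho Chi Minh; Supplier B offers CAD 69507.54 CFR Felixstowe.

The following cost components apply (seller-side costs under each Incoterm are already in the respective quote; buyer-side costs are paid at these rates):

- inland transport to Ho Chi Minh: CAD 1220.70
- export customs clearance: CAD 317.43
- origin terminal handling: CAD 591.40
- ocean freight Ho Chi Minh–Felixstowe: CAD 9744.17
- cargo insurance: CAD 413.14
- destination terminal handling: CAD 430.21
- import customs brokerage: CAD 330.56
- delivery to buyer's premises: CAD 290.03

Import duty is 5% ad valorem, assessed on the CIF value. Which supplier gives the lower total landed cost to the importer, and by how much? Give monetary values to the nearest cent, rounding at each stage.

Supplier A (EXW):
CIF value = EXW price + inland to port + export clearance + origin terminal + freight + insurance = 60891.54 + 1220.70 + 317.43 + 591.40 + 9744.17 + 413.14 = 73178.38
Import duty = 73178.38 × 5% = 3658.92
Buyer bears (A): 1220.70 + 317.43 + 591.40 + 9744.17 + 413.14 + 430.21 + 330.56 + 290.03 = 13337.64
Landed cost (A) = invoice 60891.54 + 13337.64 + duty 3658.92 = 77888.10
Supplier B (CFR):
CIF value = CFR price + insurance = 69507.54 + 413.14 = 69920.68
Import duty = 69920.68 × 5% = 3496.03
Buyer bears (B): 413.14 + 430.21 + 330.56 + 290.03 = 1463.94
Landed cost (B) = invoice 69507.54 + 1463.94 + duty 3496.03 = 74467.51
Difference = |77888.10 − 74467.51| = 3420.59

Supplier B is cheaper by CAD 3420.59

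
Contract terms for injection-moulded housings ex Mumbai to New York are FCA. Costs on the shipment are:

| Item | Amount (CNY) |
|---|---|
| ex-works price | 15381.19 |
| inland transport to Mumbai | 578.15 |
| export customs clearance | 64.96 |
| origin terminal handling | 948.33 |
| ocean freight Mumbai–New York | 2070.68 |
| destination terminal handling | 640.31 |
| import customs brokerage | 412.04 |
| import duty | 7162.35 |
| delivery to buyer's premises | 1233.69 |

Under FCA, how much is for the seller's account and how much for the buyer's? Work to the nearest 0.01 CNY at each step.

FCA: the seller delivers export-cleared goods to the carrier; the buyer bears costs from that point.
Seller's account: goods 15381.19 + inland to port 578.15 + export clearance 64.96 = 16024.30
Buyer's account: origin terminal 948.33 + freight 2070.68 + destination terminal 640.31 + brokerage 412.04 + duty 7162.35 + delivery 1233.69 = 12467.40

Seller: CNY 16024.30; buyer: CNY 12467.40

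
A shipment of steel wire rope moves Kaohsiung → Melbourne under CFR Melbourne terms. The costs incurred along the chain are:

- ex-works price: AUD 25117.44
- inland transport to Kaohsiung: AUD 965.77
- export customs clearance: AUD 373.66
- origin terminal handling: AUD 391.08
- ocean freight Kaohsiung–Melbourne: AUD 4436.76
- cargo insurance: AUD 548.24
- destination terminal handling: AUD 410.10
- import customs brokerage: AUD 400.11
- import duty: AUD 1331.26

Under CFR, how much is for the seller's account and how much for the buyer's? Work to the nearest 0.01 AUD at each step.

Seller: AUD 31284.71; buyer: AUD 2689.71

CFR: the seller pays costs through ocean freight to the destination port, but not insurance.
Seller's account: goods 25117.44 + inland to port 965.77 + export clearance 373.66 + origin terminal 391.08 + freight 4436.76 = 31284.71
Buyer's account: insurance 548.24 + destination terminal 410.10 + brokerage 400.11 + duty 1331.26 = 2689.71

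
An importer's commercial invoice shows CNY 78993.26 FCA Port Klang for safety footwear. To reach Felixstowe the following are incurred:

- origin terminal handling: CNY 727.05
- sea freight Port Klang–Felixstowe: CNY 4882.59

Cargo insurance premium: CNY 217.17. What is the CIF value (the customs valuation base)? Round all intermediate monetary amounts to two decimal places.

CIF = FCA price + pre-shipment costs + freight + insurance
CIF = 78993.26 + 727.05 + 4882.59 + 217.17 = 84820.07

CIF value: CNY 84820.07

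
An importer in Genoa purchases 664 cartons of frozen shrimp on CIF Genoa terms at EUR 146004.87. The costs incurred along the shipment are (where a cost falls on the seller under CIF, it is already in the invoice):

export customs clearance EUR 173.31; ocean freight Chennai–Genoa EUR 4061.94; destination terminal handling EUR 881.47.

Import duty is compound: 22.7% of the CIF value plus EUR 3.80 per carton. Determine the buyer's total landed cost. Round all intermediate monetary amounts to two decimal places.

CIF: the seller pays costs through ocean freight and marine insurance to the destination port.
Already in the invoice (seller's account under CIF): export clearance, freight — exclude.
The CIF price already equals the CIF value: 146004.87
Ad valorem component: 146004.87 × 22.7% = 33143.11
Specific component: 664 × 3.80 = 2523.20
Import duty = 33143.11 + 2523.20 = 35666.31
Buyer bears: destination terminal 881.47 + duty 35666.31 = 36547.78
Landed cost = invoice 146004.87 + 36547.78 = 182552.65

Total landed cost: EUR 182552.65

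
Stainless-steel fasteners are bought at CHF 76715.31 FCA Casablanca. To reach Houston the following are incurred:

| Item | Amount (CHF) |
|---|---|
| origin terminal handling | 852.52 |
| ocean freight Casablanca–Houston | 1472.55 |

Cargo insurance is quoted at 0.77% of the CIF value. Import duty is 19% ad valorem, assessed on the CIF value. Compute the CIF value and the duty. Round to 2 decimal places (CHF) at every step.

CIF value: CHF 79653.71; import duty: CHF 15134.20

Let C be the CIF value. C = FCA price + pre-shipment costs + freight + 0.77% × C
C − 0.77% × C = 76715.31 + 852.52 + 1472.55
0.9923 × C = 79040.38
C = 79040.38 / 0.9923 = 79653.71
Insurance premium = 0.77% × 79653.71 = 613.33
Import duty = 79653.71 × 19% = 15134.20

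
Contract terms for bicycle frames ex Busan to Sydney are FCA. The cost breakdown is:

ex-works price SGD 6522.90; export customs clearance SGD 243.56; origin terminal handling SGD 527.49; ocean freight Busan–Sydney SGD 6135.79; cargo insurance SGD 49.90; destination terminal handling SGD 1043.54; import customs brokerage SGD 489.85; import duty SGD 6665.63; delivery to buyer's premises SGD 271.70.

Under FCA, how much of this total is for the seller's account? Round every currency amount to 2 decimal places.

Seller's account: SGD 6766.46

FCA: the seller delivers export-cleared goods to the carrier; the buyer bears costs from that point.
Seller's account: goods 6522.90 + export clearance 243.56 = 6766.46
Buyer's account: origin terminal 527.49 + freight 6135.79 + insurance 49.90 + destination terminal 1043.54 + brokerage 489.85 + duty 6665.63 + delivery 271.70 = 15183.90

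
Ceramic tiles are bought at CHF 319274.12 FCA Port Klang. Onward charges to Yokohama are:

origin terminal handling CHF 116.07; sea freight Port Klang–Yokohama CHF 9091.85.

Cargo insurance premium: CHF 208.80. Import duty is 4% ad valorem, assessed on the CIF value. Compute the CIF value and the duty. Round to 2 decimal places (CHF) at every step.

CIF = FCA price + pre-shipment costs + freight + insurance
CIF = 319274.12 + 116.07 + 9091.85 + 208.80 = 328690.84
Import duty = 328690.84 × 4% = 13147.63

CIF value: CHF 328690.84; import duty: CHF 13147.63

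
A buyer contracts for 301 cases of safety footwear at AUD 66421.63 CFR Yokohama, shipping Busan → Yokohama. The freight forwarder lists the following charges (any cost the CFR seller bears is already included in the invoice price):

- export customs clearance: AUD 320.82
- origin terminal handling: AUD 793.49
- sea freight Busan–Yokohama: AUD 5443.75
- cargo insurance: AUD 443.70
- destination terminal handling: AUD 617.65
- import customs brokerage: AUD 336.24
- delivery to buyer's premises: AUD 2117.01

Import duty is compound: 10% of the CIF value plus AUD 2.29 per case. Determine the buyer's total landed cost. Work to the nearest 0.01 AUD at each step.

CFR: the seller pays costs through ocean freight to the destination port, but not insurance.
Already in the invoice (seller's account under CFR): export clearance, origin terminal, freight — exclude.
CIF value = CFR price + insurance = 66421.63 + 443.70 = 66865.33
Ad valorem component: 66865.33 × 10% = 6686.53
Specific component: 301 × 2.29 = 689.29
Import duty = 6686.53 + 689.29 = 7375.82
Buyer bears: insurance 443.70 + destination terminal 617.65 + brokerage 336.24 + delivery 2117.01 + duty 7375.82 = 10890.42
Landed cost = invoice 66421.63 + 10890.42 = 77312.05

Total landed cost: AUD 77312.05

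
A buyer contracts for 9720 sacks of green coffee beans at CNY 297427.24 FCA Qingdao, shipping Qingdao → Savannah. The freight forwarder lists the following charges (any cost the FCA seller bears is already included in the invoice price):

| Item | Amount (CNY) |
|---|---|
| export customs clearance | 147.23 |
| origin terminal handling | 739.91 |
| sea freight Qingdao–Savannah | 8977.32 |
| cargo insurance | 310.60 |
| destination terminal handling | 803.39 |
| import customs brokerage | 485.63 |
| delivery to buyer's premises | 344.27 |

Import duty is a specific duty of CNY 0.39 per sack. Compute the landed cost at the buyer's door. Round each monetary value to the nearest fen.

FCA: the seller delivers export-cleared goods to the carrier; the buyer bears costs from that point.
Already in the invoice (seller's account under FCA): export clearance — exclude.
CIF value = FCA price + origin terminal + freight + insurance = 297427.24 + 739.91 + 8977.32 + 310.60 = 307455.07
Import duty = 9720 × 0.39 = 3790.80
Buyer bears: origin terminal 739.91 + freight 8977.32 + insurance 310.60 + destination terminal 803.39 + brokerage 485.63 + delivery 344.27 + duty 3790.80 = 15451.92
Landed cost = invoice 297427.24 + 15451.92 = 312879.16

Total landed cost: CNY 312879.16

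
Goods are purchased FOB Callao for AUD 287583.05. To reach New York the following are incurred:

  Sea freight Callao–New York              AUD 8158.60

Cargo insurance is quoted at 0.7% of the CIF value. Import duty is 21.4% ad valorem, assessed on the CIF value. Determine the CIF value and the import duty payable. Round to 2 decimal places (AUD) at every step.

CIF value: AUD 297826.44; import duty: AUD 63734.86

Let C be the CIF value. C = FOB price + freight + 0.7% × C
C − 0.7% × C = 287583.05 + 8158.60
0.993 × C = 295741.65
C = 295741.65 / 0.993 = 297826.44
Insurance premium = 0.7% × 297826.44 = 2084.79
Import duty = 297826.44 × 21.4% = 63734.86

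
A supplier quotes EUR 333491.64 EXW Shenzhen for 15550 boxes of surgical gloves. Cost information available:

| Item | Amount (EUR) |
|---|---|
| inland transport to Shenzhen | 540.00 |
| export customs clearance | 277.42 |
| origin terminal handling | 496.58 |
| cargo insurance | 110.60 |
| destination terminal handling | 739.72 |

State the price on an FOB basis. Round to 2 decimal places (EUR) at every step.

FOB price: EUR 334805.64

Not relevant to the conversion: insurance, destination terminal — on the buyer under both terms; not part of either seller's price.
From EXW to FOB, the seller additionally bears: inland to port, export clearance, origin terminal.
FOB price = 333491.64 + 540.00 + 277.42 + 496.58 = 334805.64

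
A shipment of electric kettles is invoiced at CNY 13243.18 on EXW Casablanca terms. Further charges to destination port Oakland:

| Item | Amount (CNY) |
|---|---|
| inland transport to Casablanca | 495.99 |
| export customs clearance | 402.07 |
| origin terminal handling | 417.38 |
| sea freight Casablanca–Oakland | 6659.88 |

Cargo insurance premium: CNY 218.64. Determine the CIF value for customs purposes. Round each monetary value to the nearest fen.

CIF = EXW price + pre-shipment costs + freight + insurance
CIF = 13243.18 + 495.99 + 402.07 + 417.38 + 6659.88 + 218.64 = 21437.14

CIF value: CNY 21437.14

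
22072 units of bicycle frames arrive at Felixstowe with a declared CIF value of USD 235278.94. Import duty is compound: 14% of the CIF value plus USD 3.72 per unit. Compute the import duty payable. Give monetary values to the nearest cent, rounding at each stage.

Import duty: USD 115046.89

Ad valorem component: 235278.94 × 14% = 32939.05
Specific component: 22072 × 3.72 = 82107.84
Import duty = 32939.05 + 82107.84 = 115046.89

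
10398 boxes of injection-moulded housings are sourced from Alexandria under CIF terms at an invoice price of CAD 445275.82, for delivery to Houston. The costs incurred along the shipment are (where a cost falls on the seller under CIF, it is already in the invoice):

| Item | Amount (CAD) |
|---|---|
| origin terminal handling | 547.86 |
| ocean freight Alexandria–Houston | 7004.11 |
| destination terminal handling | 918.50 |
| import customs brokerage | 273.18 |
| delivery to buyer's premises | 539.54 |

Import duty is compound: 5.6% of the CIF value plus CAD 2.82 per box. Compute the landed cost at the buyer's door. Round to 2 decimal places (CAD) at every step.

CIF: the seller pays costs through ocean freight and marine insurance to the destination port.
Already in the invoice (seller's account under CIF): origin terminal, freight — exclude.
The CIF price already equals the CIF value: 445275.82
Ad valorem component: 445275.82 × 5.6% = 24935.45
Specific component: 10398 × 2.82 = 29322.36
Import duty = 24935.45 + 29322.36 = 54257.81
Buyer bears: destination terminal 918.50 + brokerage 273.18 + delivery 539.54 + duty 54257.81 = 55989.03
Landed cost = invoice 445275.82 + 55989.03 = 501264.85

Total landed cost: CAD 501264.85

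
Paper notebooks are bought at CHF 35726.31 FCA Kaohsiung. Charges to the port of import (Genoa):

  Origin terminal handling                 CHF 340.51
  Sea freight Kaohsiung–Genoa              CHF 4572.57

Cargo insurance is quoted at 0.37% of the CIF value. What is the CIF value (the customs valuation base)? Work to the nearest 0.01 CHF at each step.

CIF value: CHF 40790.31

Let C be the CIF value. C = FCA price + pre-shipment costs + freight + 0.37% × C
C − 0.37% × C = 35726.31 + 340.51 + 4572.57
0.9963 × C = 40639.39
C = 40639.39 / 0.9963 = 40790.31
Insurance premium = 0.37% × 40790.31 = 150.92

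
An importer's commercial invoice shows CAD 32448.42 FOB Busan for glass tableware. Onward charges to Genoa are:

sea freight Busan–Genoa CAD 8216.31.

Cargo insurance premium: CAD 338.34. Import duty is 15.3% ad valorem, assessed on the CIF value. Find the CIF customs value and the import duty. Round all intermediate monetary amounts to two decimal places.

CIF value: CAD 41003.07; import duty: CAD 6273.47

CIF = FOB price + freight + insurance
CIF = 32448.42 + 8216.31 + 338.34 = 41003.07
Import duty = 41003.07 × 15.3% = 6273.47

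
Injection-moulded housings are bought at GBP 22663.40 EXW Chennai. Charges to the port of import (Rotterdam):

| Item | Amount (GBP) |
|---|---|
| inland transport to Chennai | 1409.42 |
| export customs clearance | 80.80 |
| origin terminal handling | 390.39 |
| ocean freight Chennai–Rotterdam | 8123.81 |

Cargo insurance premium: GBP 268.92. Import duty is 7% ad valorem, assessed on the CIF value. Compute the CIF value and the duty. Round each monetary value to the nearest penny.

CIF value: GBP 32936.74; import duty: GBP 2305.57

CIF = EXW price + pre-shipment costs + freight + insurance
CIF = 22663.40 + 1409.42 + 80.80 + 390.39 + 8123.81 + 268.92 = 32936.74
Import duty = 32936.74 × 7% = 2305.57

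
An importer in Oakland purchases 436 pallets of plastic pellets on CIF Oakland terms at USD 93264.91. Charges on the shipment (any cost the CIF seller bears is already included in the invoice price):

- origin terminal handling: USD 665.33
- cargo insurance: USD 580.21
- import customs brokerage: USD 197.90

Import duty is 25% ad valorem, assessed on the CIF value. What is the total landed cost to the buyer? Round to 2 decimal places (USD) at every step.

CIF: the seller pays costs through ocean freight and marine insurance to the destination port.
Already in the invoice (seller's account under CIF): origin terminal, insurance — exclude.
The CIF price already equals the CIF value: 93264.91
Import duty = 93264.91 × 25% = 23316.23
Buyer bears: brokerage 197.90 + duty 23316.23 = 23514.13
Landed cost = invoice 93264.91 + 23514.13 = 116779.04

Total landed cost: USD 116779.04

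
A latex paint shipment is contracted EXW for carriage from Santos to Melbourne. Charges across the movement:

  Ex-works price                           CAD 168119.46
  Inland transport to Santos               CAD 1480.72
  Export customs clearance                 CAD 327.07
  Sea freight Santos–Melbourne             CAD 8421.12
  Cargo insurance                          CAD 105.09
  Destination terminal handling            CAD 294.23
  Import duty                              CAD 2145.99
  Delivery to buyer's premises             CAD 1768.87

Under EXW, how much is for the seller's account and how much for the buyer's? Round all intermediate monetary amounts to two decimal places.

EXW: the seller makes goods available at their premises; the buyer bears all onward costs.
Seller's account: goods 168119.46 = 168119.46
Buyer's account: inland to port 1480.72 + export clearance 327.07 + freight 8421.12 + insurance 105.09 + destination terminal 294.23 + duty 2145.99 + delivery 1768.87 = 14543.09

Seller: CAD 168119.46; buyer: CAD 14543.09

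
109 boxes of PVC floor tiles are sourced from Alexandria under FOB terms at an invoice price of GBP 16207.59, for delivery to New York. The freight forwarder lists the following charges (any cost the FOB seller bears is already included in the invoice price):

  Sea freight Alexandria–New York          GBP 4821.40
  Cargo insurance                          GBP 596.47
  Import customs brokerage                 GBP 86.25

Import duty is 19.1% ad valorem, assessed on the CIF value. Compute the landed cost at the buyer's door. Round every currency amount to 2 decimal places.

Total landed cost: GBP 25842.17

FOB: the seller bears costs until goods are on board at the origin port; the buyer bears freight, insurance and all costs thereafter.
CIF value = FOB price + freight + insurance = 16207.59 + 4821.40 + 596.47 = 21625.46
Import duty = 21625.46 × 19.1% = 4130.46
Buyer bears: freight 4821.40 + insurance 596.47 + brokerage 86.25 + duty 4130.46 = 9634.58
Landed cost = invoice 16207.59 + 9634.58 = 25842.17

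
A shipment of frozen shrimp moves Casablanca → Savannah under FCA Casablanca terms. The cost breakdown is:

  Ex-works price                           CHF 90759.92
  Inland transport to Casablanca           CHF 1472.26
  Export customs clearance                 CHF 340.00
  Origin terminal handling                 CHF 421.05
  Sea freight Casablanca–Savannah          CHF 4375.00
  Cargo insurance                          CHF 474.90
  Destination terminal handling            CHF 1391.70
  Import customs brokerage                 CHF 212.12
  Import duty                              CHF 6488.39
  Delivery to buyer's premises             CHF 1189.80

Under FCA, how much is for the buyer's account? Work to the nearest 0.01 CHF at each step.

Buyer's account: CHF 14552.96

FCA: the seller delivers export-cleared goods to the carrier; the buyer bears costs from that point.
Seller's account: goods 90759.92 + inland to port 1472.26 + export clearance 340.00 = 92572.18
Buyer's account: origin terminal 421.05 + freight 4375.00 + insurance 474.90 + destination terminal 1391.70 + brokerage 212.12 + duty 6488.39 + delivery 1189.80 = 14552.96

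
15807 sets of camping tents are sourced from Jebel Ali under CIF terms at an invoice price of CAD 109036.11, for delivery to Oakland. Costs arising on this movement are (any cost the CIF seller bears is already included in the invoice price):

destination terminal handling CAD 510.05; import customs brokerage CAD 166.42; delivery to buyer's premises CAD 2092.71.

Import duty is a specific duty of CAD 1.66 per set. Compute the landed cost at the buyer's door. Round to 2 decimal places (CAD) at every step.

Total landed cost: CAD 138044.91

CIF: the seller pays costs through ocean freight and marine insurance to the destination port.
The CIF price already equals the CIF value: 109036.11
Import duty = 15807 × 1.66 = 26239.62
Buyer bears: destination terminal 510.05 + brokerage 166.42 + delivery 2092.71 + duty 26239.62 = 29008.80
Landed cost = invoice 109036.11 + 29008.80 = 138044.91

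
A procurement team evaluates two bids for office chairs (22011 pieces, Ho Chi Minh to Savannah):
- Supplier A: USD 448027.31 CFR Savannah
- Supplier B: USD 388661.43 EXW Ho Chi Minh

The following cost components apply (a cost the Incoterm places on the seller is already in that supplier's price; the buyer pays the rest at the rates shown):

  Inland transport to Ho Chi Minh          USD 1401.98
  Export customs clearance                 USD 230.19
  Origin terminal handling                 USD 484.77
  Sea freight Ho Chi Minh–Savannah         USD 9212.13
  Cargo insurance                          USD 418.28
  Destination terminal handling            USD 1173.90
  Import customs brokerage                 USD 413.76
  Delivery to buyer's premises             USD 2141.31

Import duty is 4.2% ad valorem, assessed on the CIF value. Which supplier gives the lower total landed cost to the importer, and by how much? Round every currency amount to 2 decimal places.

Supplier A (CFR):
CIF value = CFR price + insurance = 448027.31 + 418.28 = 448445.59
Import duty = 448445.59 × 4.2% = 18834.71
Buyer bears (A): 418.28 + 1173.90 + 413.76 + 2141.31 = 4147.25
Landed cost (A) = invoice 448027.31 + 4147.25 + duty 18834.71 = 471009.27
Supplier B (EXW):
CIF value = EXW price + inland to port + export clearance + origin terminal + freight + insurance = 388661.43 + 1401.98 + 230.19 + 484.77 + 9212.13 + 418.28 = 400408.78
Import duty = 400408.78 × 4.2% = 16817.17
Buyer bears (B): 1401.98 + 230.19 + 484.77 + 9212.13 + 418.28 + 1173.90 + 413.76 + 2141.31 = 15476.32
Landed cost (B) = invoice 388661.43 + 15476.32 + duty 16817.17 = 420954.92
Difference = |471009.27 − 420954.92| = 50054.35

Supplier B is cheaper by USD 50054.35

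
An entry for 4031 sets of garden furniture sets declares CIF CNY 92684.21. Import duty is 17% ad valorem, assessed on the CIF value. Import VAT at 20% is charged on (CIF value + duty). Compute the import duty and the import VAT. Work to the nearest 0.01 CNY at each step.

Import duty: CNY 15756.32; import VAT: CNY 21688.11

Import duty = 92684.21 × 17% = 15756.32
VAT base = CIF + duty = 92684.21 + 15756.32 = 108440.53
Import VAT = 108440.53 × 20% = 21688.11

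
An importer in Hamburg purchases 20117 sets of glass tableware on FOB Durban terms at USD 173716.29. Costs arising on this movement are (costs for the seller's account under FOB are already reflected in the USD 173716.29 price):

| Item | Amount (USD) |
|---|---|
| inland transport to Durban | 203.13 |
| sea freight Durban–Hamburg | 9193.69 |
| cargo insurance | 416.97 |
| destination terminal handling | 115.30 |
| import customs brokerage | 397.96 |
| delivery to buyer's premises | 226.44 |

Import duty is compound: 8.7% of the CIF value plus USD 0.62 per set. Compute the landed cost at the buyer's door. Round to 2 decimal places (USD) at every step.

Total landed cost: USD 212488.63

FOB: the seller bears costs until goods are on board at the origin port; the buyer bears freight, insurance and all costs thereafter.
Already in the invoice (seller's account under FOB): inland to port — exclude.
CIF value = FOB price + freight + insurance = 173716.29 + 9193.69 + 416.97 = 183326.95
Ad valorem component: 183326.95 × 8.7% = 15949.44
Specific component: 20117 × 0.62 = 12472.54
Import duty = 15949.44 + 12472.54 = 28421.98
Buyer bears: freight 9193.69 + insurance 416.97 + destination terminal 115.30 + brokerage 397.96 + delivery 226.44 + duty 28421.98 = 38772.34
Landed cost = invoice 173716.29 + 38772.34 = 212488.63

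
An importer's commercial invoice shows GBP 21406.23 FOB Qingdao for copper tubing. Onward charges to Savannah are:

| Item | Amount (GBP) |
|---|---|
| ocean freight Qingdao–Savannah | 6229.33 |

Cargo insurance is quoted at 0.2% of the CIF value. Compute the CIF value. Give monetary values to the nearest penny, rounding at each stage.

Let C be the CIF value. C = FOB price + freight + 0.2% × C
C − 0.2% × C = 21406.23 + 6229.33
0.998 × C = 27635.56
C = 27635.56 / 0.998 = 27690.94
Insurance premium = 0.2% × 27690.94 = 55.38

CIF value: GBP 27690.94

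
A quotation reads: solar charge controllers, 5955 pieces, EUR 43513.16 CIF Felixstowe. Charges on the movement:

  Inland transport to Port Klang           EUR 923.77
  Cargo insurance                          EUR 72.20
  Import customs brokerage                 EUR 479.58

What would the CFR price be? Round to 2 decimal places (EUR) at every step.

Not relevant to the conversion: inland to port — on the seller under both CIF and CFR; already in the CIF price and stays in the CFR price. brokerage — on the buyer under both terms; not part of either seller's price.
From CIF to CFR, the seller no longer bears: insurance.
CFR price = 43513.16 − 72.20 = 43440.96

CFR price: EUR 43440.96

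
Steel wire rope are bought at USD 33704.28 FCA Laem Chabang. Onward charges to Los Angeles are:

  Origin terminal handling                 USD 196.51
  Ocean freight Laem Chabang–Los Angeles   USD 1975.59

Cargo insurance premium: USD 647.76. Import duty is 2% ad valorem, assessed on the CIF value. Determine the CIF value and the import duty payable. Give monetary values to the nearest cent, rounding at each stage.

CIF value: USD 36524.14; import duty: USD 730.48

CIF = FCA price + pre-shipment costs + freight + insurance
CIF = 33704.28 + 196.51 + 1975.59 + 647.76 = 36524.14
Import duty = 36524.14 × 2% = 730.48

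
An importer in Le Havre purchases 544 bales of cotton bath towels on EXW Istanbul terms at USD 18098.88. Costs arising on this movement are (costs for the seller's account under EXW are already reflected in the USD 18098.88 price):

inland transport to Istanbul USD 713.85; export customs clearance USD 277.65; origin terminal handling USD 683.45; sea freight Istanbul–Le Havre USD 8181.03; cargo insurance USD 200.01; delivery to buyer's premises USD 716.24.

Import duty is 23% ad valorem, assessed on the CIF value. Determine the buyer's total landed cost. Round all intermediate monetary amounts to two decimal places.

EXW: the seller makes goods available at their premises; the buyer bears all onward costs.
CIF value = EXW price + inland to port + export clearance + origin terminal + freight + insurance = 18098.88 + 713.85 + 277.65 + 683.45 + 8181.03 + 200.01 = 28154.87
Import duty = 28154.87 × 23% = 6475.62
Buyer bears: inland to port 713.85 + export clearance 277.65 + origin terminal 683.45 + freight 8181.03 + insurance 200.01 + delivery 716.24 + duty 6475.62 = 17247.85
Landed cost = invoice 18098.88 + 17247.85 = 35346.73

Total landed cost: USD 35346.73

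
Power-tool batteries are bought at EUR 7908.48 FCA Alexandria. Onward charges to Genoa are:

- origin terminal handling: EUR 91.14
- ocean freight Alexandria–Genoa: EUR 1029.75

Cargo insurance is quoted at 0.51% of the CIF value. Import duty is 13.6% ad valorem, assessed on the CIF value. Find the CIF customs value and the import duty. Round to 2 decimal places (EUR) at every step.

CIF value: EUR 9075.66; import duty: EUR 1234.29

Let C be the CIF value. C = FCA price + pre-shipment costs + freight + 0.51% × C
C − 0.51% × C = 7908.48 + 91.14 + 1029.75
0.9949 × C = 9029.37
C = 9029.37 / 0.9949 = 9075.66
Insurance premium = 0.51% × 9075.66 = 46.29
Import duty = 9075.66 × 13.6% = 1234.29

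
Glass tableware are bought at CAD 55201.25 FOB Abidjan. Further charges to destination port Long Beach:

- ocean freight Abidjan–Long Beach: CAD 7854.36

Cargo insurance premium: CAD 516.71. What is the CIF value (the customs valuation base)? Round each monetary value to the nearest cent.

CIF value: CAD 63572.32

CIF = FOB price + freight + insurance
CIF = 55201.25 + 7854.36 + 516.71 = 63572.32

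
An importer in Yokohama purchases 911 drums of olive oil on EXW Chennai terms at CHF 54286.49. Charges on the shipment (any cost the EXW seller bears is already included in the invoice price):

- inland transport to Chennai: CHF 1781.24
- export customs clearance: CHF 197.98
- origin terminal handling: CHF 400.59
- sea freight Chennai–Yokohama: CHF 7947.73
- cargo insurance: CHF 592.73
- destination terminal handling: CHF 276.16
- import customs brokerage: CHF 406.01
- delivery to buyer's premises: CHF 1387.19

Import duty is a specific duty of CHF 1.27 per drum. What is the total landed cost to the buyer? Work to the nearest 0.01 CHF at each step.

Total landed cost: CHF 68433.09

EXW: the seller makes goods available at their premises; the buyer bears all onward costs.
CIF value = EXW price + inland to port + export clearance + origin terminal + freight + insurance = 54286.49 + 1781.24 + 197.98 + 400.59 + 7947.73 + 592.73 = 65206.76
Import duty = 911 × 1.27 = 1156.97
Buyer bears: inland to port 1781.24 + export clearance 197.98 + origin terminal 400.59 + freight 7947.73 + insurance 592.73 + destination terminal 276.16 + brokerage 406.01 + delivery 1387.19 + duty 1156.97 = 14146.60
Landed cost = invoice 54286.49 + 14146.60 = 68433.09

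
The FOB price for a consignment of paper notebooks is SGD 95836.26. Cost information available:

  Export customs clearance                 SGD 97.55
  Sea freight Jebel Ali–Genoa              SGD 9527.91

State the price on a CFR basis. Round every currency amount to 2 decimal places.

Not relevant to the conversion: export clearance — on the seller under both FOB and CFR; already in the FOB price and stays in the CFR price.
From FOB to CFR, the seller additionally bears: freight.
CFR price = 95836.26 + 9527.91 = 105364.17

CFR price: SGD 105364.17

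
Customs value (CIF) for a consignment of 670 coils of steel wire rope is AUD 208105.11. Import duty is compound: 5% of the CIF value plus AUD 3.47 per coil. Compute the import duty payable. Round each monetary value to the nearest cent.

Ad valorem component: 208105.11 × 5% = 10405.26
Specific component: 670 × 3.47 = 2324.90
Import duty = 10405.26 + 2324.90 = 12730.16

Import duty: AUD 12730.16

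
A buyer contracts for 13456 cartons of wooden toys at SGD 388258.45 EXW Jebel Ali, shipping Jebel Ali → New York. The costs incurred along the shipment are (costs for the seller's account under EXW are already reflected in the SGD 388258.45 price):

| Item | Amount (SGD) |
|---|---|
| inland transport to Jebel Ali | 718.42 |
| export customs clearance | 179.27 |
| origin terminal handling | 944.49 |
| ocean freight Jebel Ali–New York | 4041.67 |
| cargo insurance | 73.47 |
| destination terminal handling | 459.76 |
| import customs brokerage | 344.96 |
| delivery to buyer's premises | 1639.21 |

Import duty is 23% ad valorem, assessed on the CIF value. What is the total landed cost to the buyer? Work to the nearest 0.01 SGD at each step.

Total landed cost: SGD 487329.33

EXW: the seller makes goods available at their premises; the buyer bears all onward costs.
CIF value = EXW price + inland to port + export clearance + origin terminal + freight + insurance = 388258.45 + 718.42 + 179.27 + 944.49 + 4041.67 + 73.47 = 394215.77
Import duty = 394215.77 × 23% = 90669.63
Buyer bears: inland to port 718.42 + export clearance 179.27 + origin terminal 944.49 + freight 4041.67 + insurance 73.47 + destination terminal 459.76 + brokerage 344.96 + delivery 1639.21 + duty 90669.63 = 99070.88
Landed cost = invoice 388258.45 + 99070.88 = 487329.33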